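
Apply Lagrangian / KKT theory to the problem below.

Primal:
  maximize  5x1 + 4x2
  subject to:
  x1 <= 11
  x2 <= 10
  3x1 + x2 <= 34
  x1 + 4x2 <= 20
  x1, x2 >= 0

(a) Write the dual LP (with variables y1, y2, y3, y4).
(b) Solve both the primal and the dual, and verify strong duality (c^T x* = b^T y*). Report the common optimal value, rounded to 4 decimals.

The standard primal-dual pair for 'max c^T x s.t. A x <= b, x >= 0' is:
  Dual:  min b^T y  s.t.  A^T y >= c,  y >= 0.

So the dual LP is:
  minimize  11y1 + 10y2 + 34y3 + 20y4
  subject to:
    y1 + 3y3 + y4 >= 5
    y2 + y3 + 4y4 >= 4
    y1, y2, y3, y4 >= 0

Solving the primal: x* = (10.5455, 2.3636).
  primal value c^T x* = 62.1818.
Solving the dual: y* = (0, 0, 1.4545, 0.6364).
  dual value b^T y* = 62.1818.
Strong duality: c^T x* = b^T y*. Confirmed.

62.1818


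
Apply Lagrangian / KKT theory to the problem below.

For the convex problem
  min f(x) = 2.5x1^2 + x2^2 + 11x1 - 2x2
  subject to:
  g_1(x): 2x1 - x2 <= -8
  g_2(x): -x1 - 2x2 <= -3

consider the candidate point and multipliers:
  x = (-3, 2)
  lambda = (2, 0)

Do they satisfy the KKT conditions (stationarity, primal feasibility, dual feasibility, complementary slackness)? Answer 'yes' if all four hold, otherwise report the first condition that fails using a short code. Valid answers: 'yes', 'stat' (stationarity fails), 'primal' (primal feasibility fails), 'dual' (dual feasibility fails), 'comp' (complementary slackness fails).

Gradient of f: grad f(x) = Q x + c = (-4, 2)
Constraint values g_i(x) = a_i^T x - b_i:
  g_1((-3, 2)) = 0
  g_2((-3, 2)) = 2
Stationarity residual: grad f(x) + sum_i lambda_i a_i = (0, 0)
  -> stationarity OK
Primal feasibility (all g_i <= 0): FAILS
Dual feasibility (all lambda_i >= 0): OK
Complementary slackness (lambda_i * g_i(x) = 0 for all i): OK

Verdict: the first failing condition is primal_feasibility -> primal.

primal


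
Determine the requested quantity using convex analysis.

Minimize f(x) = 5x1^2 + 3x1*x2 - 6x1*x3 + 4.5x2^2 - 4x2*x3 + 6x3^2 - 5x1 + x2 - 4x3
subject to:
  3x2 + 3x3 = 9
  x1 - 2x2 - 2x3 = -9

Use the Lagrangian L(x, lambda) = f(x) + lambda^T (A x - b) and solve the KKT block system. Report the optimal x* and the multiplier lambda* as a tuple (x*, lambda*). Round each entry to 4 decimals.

Form the Lagrangian:
  L(x, lambda) = (1/2) x^T Q x + c^T x + lambda^T (A x - b)
Stationarity (grad_x L = 0): Q x + c + A^T lambda = 0.
Primal feasibility: A x = b.

This gives the KKT block system:
  [ Q   A^T ] [ x     ]   [-c ]
  [ A    0  ] [ lambda ] = [ b ]

Solving the linear system:
  x*      = (-3, 2.4138, 0.5862)
  lambda* = (17.0575, 31.2759)
  f(x*)   = 71.5172

x* = (-3, 2.4138, 0.5862), lambda* = (17.0575, 31.2759)


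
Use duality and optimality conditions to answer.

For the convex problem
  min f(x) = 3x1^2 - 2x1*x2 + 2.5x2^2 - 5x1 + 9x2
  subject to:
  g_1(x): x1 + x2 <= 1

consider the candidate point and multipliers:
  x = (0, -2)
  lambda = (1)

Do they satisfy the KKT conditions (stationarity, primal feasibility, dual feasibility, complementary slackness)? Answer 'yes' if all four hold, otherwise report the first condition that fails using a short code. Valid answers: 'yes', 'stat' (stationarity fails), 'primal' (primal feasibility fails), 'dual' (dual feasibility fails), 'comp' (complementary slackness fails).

Gradient of f: grad f(x) = Q x + c = (-1, -1)
Constraint values g_i(x) = a_i^T x - b_i:
  g_1((0, -2)) = -3
Stationarity residual: grad f(x) + sum_i lambda_i a_i = (0, 0)
  -> stationarity OK
Primal feasibility (all g_i <= 0): OK
Dual feasibility (all lambda_i >= 0): OK
Complementary slackness (lambda_i * g_i(x) = 0 for all i): FAILS

Verdict: the first failing condition is complementary_slackness -> comp.

comp


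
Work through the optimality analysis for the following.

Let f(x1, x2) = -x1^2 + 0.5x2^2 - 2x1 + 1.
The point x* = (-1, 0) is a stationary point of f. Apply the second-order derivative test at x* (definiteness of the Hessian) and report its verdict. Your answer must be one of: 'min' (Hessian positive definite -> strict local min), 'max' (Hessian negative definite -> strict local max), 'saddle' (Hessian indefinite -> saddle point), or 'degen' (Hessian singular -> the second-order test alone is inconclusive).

Compute the Hessian H = grad^2 f:
  H = [[-2, 0], [0, 1]]
Verify stationarity: grad f(x*) = H x* + g = (0, 0).
Eigenvalues of H: -2, 1.
Eigenvalues have mixed signs, so H is indefinite -> x* is a saddle point.

saddle


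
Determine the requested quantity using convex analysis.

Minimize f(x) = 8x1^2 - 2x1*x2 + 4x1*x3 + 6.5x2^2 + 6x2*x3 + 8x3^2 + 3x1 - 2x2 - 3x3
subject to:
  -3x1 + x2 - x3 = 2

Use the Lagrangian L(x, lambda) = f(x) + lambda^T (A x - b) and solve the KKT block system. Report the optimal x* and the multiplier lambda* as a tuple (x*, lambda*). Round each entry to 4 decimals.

Form the Lagrangian:
  L(x, lambda) = (1/2) x^T Q x + c^T x + lambda^T (A x - b)
Stationarity (grad_x L = 0): Q x + c + A^T lambda = 0.
Primal feasibility: A x = b.

This gives the KKT block system:
  [ Q   A^T ] [ x     ]   [-c ]
  [ A    0  ] [ lambda ] = [ b ]

Solving the linear system:
  x*      = (-0.6514, 0.1784, 0.1324)
  lambda* = (-2.4162)
  f(x*)   = 1.0622

x* = (-0.6514, 0.1784, 0.1324), lambda* = (-2.4162)


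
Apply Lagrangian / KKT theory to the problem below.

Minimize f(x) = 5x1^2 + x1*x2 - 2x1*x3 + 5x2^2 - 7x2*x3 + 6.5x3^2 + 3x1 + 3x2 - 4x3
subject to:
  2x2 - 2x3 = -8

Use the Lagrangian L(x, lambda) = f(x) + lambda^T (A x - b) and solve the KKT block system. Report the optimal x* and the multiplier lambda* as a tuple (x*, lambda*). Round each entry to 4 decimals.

Form the Lagrangian:
  L(x, lambda) = (1/2) x^T Q x + c^T x + lambda^T (A x - b)
Stationarity (grad_x L = 0): Q x + c + A^T lambda = 0.
Primal feasibility: A x = b.

This gives the KKT block system:
  [ Q   A^T ] [ x     ]   [-c ]
  [ A    0  ] [ lambda ] = [ b ]

Solving the linear system:
  x*      = (0.2472, -2.5281, 1.4719)
  lambda* = (16.1685)
  f(x*)   = 58.309

x* = (0.2472, -2.5281, 1.4719), lambda* = (16.1685)


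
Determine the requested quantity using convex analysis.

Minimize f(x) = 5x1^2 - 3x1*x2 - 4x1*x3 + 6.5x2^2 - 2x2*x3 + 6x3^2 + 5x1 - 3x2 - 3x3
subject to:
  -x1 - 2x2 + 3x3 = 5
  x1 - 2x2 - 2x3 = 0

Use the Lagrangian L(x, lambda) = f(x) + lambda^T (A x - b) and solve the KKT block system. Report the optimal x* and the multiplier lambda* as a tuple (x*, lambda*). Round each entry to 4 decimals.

Form the Lagrangian:
  L(x, lambda) = (1/2) x^T Q x + c^T x + lambda^T (A x - b)
Stationarity (grad_x L = 0): Q x + c + A^T lambda = 0.
Primal feasibility: A x = b.

This gives the KKT block system:
  [ Q   A^T ] [ x     ]   [-c ]
  [ A    0  ] [ lambda ] = [ b ]

Solving the linear system:
  x*      = (-0.8158, -1.0816, 0.6737)
  lambda* = (-5.2942, -2.686)
  f(x*)   = 11.8078

x* = (-0.8158, -1.0816, 0.6737), lambda* = (-5.2942, -2.686)


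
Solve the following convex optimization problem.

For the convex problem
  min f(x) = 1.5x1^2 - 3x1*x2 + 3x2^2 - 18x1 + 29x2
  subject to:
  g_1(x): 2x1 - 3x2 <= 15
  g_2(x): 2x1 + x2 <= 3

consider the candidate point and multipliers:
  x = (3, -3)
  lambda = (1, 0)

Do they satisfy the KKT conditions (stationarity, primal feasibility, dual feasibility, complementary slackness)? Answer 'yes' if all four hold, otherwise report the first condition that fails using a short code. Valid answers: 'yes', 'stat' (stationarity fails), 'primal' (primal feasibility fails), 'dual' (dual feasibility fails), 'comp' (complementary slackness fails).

Gradient of f: grad f(x) = Q x + c = (0, 2)
Constraint values g_i(x) = a_i^T x - b_i:
  g_1((3, -3)) = 0
  g_2((3, -3)) = 0
Stationarity residual: grad f(x) + sum_i lambda_i a_i = (2, -1)
  -> stationarity FAILS
Primal feasibility (all g_i <= 0): OK
Dual feasibility (all lambda_i >= 0): OK
Complementary slackness (lambda_i * g_i(x) = 0 for all i): OK

Verdict: the first failing condition is stationarity -> stat.

stat


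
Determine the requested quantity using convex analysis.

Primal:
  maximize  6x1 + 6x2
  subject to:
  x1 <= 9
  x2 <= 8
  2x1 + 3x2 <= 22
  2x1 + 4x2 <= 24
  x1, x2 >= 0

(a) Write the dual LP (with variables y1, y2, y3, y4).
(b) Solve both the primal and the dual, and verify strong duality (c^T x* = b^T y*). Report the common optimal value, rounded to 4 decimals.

The standard primal-dual pair for 'max c^T x s.t. A x <= b, x >= 0' is:
  Dual:  min b^T y  s.t.  A^T y >= c,  y >= 0.

So the dual LP is:
  minimize  9y1 + 8y2 + 22y3 + 24y4
  subject to:
    y1 + 2y3 + 2y4 >= 6
    y2 + 3y3 + 4y4 >= 6
    y1, y2, y3, y4 >= 0

Solving the primal: x* = (9, 1.3333).
  primal value c^T x* = 62.
Solving the dual: y* = (2, 0, 2, 0).
  dual value b^T y* = 62.
Strong duality: c^T x* = b^T y*. Confirmed.

62


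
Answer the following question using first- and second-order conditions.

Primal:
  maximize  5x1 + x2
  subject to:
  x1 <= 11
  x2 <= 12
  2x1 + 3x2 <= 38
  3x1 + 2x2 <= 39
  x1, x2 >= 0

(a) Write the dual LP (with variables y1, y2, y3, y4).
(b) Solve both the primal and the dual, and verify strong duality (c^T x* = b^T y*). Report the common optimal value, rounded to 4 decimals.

The standard primal-dual pair for 'max c^T x s.t. A x <= b, x >= 0' is:
  Dual:  min b^T y  s.t.  A^T y >= c,  y >= 0.

So the dual LP is:
  minimize  11y1 + 12y2 + 38y3 + 39y4
  subject to:
    y1 + 2y3 + 3y4 >= 5
    y2 + 3y3 + 2y4 >= 1
    y1, y2, y3, y4 >= 0

Solving the primal: x* = (11, 3).
  primal value c^T x* = 58.
Solving the dual: y* = (3.5, 0, 0, 0.5).
  dual value b^T y* = 58.
Strong duality: c^T x* = b^T y*. Confirmed.

58


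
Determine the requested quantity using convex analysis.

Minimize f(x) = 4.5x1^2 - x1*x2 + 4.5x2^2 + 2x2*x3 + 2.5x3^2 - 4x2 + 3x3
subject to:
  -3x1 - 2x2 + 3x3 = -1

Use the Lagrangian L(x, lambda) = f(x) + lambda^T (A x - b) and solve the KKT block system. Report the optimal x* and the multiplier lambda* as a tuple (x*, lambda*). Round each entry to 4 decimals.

Form the Lagrangian:
  L(x, lambda) = (1/2) x^T Q x + c^T x + lambda^T (A x - b)
Stationarity (grad_x L = 0): Q x + c + A^T lambda = 0.
Primal feasibility: A x = b.

This gives the KKT block system:
  [ Q   A^T ] [ x     ]   [-c ]
  [ A    0  ] [ lambda ] = [ b ]

Solving the linear system:
  x*      = (-0.1986, 0.334, -0.3093)
  lambda* = (-0.7071)
  f(x*)   = -1.4855

x* = (-0.1986, 0.334, -0.3093), lambda* = (-0.7071)


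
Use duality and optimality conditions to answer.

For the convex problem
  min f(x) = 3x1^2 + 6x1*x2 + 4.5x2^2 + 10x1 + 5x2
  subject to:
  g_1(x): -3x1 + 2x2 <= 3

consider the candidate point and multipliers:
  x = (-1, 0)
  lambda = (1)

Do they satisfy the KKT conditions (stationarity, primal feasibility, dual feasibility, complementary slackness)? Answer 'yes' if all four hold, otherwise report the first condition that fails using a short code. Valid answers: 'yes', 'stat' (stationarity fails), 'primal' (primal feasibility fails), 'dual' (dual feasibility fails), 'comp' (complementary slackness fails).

Gradient of f: grad f(x) = Q x + c = (4, -1)
Constraint values g_i(x) = a_i^T x - b_i:
  g_1((-1, 0)) = 0
Stationarity residual: grad f(x) + sum_i lambda_i a_i = (1, 1)
  -> stationarity FAILS
Primal feasibility (all g_i <= 0): OK
Dual feasibility (all lambda_i >= 0): OK
Complementary slackness (lambda_i * g_i(x) = 0 for all i): OK

Verdict: the first failing condition is stationarity -> stat.

stat


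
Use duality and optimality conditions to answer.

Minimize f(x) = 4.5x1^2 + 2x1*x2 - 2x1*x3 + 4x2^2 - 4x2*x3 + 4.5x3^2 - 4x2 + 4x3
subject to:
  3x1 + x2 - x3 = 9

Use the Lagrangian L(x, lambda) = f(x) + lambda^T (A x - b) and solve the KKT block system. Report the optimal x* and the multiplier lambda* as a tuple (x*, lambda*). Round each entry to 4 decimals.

Form the Lagrangian:
  L(x, lambda) = (1/2) x^T Q x + c^T x + lambda^T (A x - b)
Stationarity (grad_x L = 0): Q x + c + A^T lambda = 0.
Primal feasibility: A x = b.

This gives the KKT block system:
  [ Q   A^T ] [ x     ]   [-c ]
  [ A    0  ] [ lambda ] = [ b ]

Solving the linear system:
  x*      = (2.6038, 0.6604, -0.5283)
  lambda* = (-8.6038)
  f(x*)   = 36.3396

x* = (2.6038, 0.6604, -0.5283), lambda* = (-8.6038)


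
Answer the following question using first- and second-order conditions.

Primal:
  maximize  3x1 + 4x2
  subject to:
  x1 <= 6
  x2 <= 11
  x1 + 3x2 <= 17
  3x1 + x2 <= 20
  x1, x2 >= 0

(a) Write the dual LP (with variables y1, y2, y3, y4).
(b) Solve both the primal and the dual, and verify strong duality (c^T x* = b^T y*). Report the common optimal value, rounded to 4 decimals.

The standard primal-dual pair for 'max c^T x s.t. A x <= b, x >= 0' is:
  Dual:  min b^T y  s.t.  A^T y >= c,  y >= 0.

So the dual LP is:
  minimize  6y1 + 11y2 + 17y3 + 20y4
  subject to:
    y1 + y3 + 3y4 >= 3
    y2 + 3y3 + y4 >= 4
    y1, y2, y3, y4 >= 0

Solving the primal: x* = (5.375, 3.875).
  primal value c^T x* = 31.625.
Solving the dual: y* = (0, 0, 1.125, 0.625).
  dual value b^T y* = 31.625.
Strong duality: c^T x* = b^T y*. Confirmed.

31.625


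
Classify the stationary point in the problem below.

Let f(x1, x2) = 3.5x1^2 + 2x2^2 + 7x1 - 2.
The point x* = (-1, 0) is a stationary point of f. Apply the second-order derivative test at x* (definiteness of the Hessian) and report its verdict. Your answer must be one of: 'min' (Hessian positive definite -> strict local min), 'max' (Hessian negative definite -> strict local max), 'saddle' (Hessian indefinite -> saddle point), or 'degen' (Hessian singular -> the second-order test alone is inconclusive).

Compute the Hessian H = grad^2 f:
  H = [[7, 0], [0, 4]]
Verify stationarity: grad f(x*) = H x* + g = (0, 0).
Eigenvalues of H: 4, 7.
Both eigenvalues > 0, so H is positive definite -> x* is a strict local min.

min


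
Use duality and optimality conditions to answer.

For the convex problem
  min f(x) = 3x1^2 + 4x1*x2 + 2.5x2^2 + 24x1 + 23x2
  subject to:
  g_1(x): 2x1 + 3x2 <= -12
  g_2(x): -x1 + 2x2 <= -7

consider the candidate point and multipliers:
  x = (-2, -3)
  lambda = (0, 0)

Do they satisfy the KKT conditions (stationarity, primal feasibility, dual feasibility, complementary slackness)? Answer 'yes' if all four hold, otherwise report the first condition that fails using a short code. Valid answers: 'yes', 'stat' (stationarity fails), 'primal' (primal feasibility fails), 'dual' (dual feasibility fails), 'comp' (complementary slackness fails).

Gradient of f: grad f(x) = Q x + c = (0, 0)
Constraint values g_i(x) = a_i^T x - b_i:
  g_1((-2, -3)) = -1
  g_2((-2, -3)) = 3
Stationarity residual: grad f(x) + sum_i lambda_i a_i = (0, 0)
  -> stationarity OK
Primal feasibility (all g_i <= 0): FAILS
Dual feasibility (all lambda_i >= 0): OK
Complementary slackness (lambda_i * g_i(x) = 0 for all i): OK

Verdict: the first failing condition is primal_feasibility -> primal.

primal


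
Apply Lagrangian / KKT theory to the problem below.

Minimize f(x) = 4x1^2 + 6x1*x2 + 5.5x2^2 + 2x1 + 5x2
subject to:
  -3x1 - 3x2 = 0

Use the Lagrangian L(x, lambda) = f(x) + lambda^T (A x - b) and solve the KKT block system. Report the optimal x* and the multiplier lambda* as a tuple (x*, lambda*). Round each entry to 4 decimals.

Form the Lagrangian:
  L(x, lambda) = (1/2) x^T Q x + c^T x + lambda^T (A x - b)
Stationarity (grad_x L = 0): Q x + c + A^T lambda = 0.
Primal feasibility: A x = b.

This gives the KKT block system:
  [ Q   A^T ] [ x     ]   [-c ]
  [ A    0  ] [ lambda ] = [ b ]

Solving the linear system:
  x*      = (0.4286, -0.4286)
  lambda* = (0.9524)
  f(x*)   = -0.6429

x* = (0.4286, -0.4286), lambda* = (0.9524)


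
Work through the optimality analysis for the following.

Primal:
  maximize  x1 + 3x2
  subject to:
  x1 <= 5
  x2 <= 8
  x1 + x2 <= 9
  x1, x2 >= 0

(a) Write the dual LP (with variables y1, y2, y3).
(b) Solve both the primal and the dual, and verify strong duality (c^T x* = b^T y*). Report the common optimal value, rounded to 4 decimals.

The standard primal-dual pair for 'max c^T x s.t. A x <= b, x >= 0' is:
  Dual:  min b^T y  s.t.  A^T y >= c,  y >= 0.

So the dual LP is:
  minimize  5y1 + 8y2 + 9y3
  subject to:
    y1 + y3 >= 1
    y2 + y3 >= 3
    y1, y2, y3 >= 0

Solving the primal: x* = (1, 8).
  primal value c^T x* = 25.
Solving the dual: y* = (0, 2, 1).
  dual value b^T y* = 25.
Strong duality: c^T x* = b^T y*. Confirmed.

25


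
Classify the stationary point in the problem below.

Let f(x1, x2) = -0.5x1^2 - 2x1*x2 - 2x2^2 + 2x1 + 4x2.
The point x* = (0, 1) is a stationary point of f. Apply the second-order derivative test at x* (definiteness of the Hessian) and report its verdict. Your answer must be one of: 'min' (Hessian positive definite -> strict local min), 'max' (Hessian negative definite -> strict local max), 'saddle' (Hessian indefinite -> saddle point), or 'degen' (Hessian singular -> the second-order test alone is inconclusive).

Compute the Hessian H = grad^2 f:
  H = [[-1, -2], [-2, -4]]
Verify stationarity: grad f(x*) = H x* + g = (0, 0).
Eigenvalues of H: -5, 0.
H has a zero eigenvalue (singular; negative semidefinite but not definite), so H is neither positive definite, negative definite, nor indefinite. The second-order test alone is inconclusive -> degen.
(Indeed, f is constant along the null direction of H through x*, so x* is not a strict local extremum.)

degen


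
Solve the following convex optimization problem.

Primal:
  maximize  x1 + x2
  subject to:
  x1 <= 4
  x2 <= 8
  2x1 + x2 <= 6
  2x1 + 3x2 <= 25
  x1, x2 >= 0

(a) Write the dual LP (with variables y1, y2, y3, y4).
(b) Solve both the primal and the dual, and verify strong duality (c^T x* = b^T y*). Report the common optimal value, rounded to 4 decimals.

The standard primal-dual pair for 'max c^T x s.t. A x <= b, x >= 0' is:
  Dual:  min b^T y  s.t.  A^T y >= c,  y >= 0.

So the dual LP is:
  minimize  4y1 + 8y2 + 6y3 + 25y4
  subject to:
    y1 + 2y3 + 2y4 >= 1
    y2 + y3 + 3y4 >= 1
    y1, y2, y3, y4 >= 0

Solving the primal: x* = (0, 6).
  primal value c^T x* = 6.
Solving the dual: y* = (0, 0, 1, 0).
  dual value b^T y* = 6.
Strong duality: c^T x* = b^T y*. Confirmed.

6


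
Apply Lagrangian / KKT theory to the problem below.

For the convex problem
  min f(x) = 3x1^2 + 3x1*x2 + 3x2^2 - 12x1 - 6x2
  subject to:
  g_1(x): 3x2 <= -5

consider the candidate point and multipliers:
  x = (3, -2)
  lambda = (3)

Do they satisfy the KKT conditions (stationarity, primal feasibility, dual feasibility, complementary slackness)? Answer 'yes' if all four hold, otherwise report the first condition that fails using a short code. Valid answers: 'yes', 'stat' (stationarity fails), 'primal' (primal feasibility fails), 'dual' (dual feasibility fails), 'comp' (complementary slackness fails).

Gradient of f: grad f(x) = Q x + c = (0, -9)
Constraint values g_i(x) = a_i^T x - b_i:
  g_1((3, -2)) = -1
Stationarity residual: grad f(x) + sum_i lambda_i a_i = (0, 0)
  -> stationarity OK
Primal feasibility (all g_i <= 0): OK
Dual feasibility (all lambda_i >= 0): OK
Complementary slackness (lambda_i * g_i(x) = 0 for all i): FAILS

Verdict: the first failing condition is complementary_slackness -> comp.

comp


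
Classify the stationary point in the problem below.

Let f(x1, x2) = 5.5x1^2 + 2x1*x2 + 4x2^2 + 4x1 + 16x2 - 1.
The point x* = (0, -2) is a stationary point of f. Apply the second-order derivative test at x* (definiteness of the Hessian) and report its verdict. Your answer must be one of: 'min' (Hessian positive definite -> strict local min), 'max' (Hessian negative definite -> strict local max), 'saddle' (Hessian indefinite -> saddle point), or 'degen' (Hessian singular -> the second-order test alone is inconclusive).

Compute the Hessian H = grad^2 f:
  H = [[11, 2], [2, 8]]
Verify stationarity: grad f(x*) = H x* + g = (0, 0).
Eigenvalues of H: 7, 12.
Both eigenvalues > 0, so H is positive definite -> x* is a strict local min.

min


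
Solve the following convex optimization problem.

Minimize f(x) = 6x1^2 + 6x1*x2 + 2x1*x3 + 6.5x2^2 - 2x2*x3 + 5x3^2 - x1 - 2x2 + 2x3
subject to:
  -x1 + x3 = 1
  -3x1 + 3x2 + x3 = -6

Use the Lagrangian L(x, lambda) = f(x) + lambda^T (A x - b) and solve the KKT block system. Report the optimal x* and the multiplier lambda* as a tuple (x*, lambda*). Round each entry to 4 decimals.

Form the Lagrangian:
  L(x, lambda) = (1/2) x^T Q x + c^T x + lambda^T (A x - b)
Stationarity (grad_x L = 0): Q x + c + A^T lambda = 0.
Primal feasibility: A x = b.

This gives the KKT block system:
  [ Q   A^T ] [ x     ]   [-c ]
  [ A    0  ] [ lambda ] = [ b ]

Solving the linear system:
  x*      = (0.518, -1.988, 1.518)
  lambda* = (-31.4491, 9.2575)
  f(x*)   = 46.744

x* = (0.518, -1.988, 1.518), lambda* = (-31.4491, 9.2575)


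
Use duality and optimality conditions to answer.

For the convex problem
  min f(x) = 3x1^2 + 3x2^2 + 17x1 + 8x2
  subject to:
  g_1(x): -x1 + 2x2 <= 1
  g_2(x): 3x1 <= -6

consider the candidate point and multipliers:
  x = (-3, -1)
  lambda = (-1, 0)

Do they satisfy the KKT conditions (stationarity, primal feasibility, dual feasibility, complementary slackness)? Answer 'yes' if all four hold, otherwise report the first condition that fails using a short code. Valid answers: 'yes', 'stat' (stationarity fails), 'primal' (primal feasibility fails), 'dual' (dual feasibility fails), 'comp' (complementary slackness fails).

Gradient of f: grad f(x) = Q x + c = (-1, 2)
Constraint values g_i(x) = a_i^T x - b_i:
  g_1((-3, -1)) = 0
  g_2((-3, -1)) = -3
Stationarity residual: grad f(x) + sum_i lambda_i a_i = (0, 0)
  -> stationarity OK
Primal feasibility (all g_i <= 0): OK
Dual feasibility (all lambda_i >= 0): FAILS
Complementary slackness (lambda_i * g_i(x) = 0 for all i): OK

Verdict: the first failing condition is dual_feasibility -> dual.

dual


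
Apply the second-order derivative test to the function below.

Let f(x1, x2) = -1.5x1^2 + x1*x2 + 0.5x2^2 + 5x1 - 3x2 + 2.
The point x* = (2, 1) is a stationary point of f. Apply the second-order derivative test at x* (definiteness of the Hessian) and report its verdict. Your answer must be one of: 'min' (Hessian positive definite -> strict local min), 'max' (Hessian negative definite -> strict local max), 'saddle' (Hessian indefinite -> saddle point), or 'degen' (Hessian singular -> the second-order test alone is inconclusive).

Compute the Hessian H = grad^2 f:
  H = [[-3, 1], [1, 1]]
Verify stationarity: grad f(x*) = H x* + g = (0, 0).
Eigenvalues of H: -3.2361, 1.2361.
Eigenvalues have mixed signs, so H is indefinite -> x* is a saddle point.

saddle


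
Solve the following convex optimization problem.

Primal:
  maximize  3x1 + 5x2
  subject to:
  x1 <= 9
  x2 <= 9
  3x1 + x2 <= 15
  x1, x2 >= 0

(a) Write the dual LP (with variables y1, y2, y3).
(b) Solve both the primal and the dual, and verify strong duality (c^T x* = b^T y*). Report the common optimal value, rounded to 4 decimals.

The standard primal-dual pair for 'max c^T x s.t. A x <= b, x >= 0' is:
  Dual:  min b^T y  s.t.  A^T y >= c,  y >= 0.

So the dual LP is:
  minimize  9y1 + 9y2 + 15y3
  subject to:
    y1 + 3y3 >= 3
    y2 + y3 >= 5
    y1, y2, y3 >= 0

Solving the primal: x* = (2, 9).
  primal value c^T x* = 51.
Solving the dual: y* = (0, 4, 1).
  dual value b^T y* = 51.
Strong duality: c^T x* = b^T y*. Confirmed.

51


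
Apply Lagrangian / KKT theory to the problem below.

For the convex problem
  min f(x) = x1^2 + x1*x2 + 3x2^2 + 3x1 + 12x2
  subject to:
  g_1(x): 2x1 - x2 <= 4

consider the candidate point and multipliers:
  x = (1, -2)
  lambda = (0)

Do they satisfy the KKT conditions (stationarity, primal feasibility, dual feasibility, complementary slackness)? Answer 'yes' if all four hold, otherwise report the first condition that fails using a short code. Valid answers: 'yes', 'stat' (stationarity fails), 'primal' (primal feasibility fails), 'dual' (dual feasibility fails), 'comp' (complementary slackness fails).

Gradient of f: grad f(x) = Q x + c = (3, 1)
Constraint values g_i(x) = a_i^T x - b_i:
  g_1((1, -2)) = 0
Stationarity residual: grad f(x) + sum_i lambda_i a_i = (3, 1)
  -> stationarity FAILS
Primal feasibility (all g_i <= 0): OK
Dual feasibility (all lambda_i >= 0): OK
Complementary slackness (lambda_i * g_i(x) = 0 for all i): OK

Verdict: the first failing condition is stationarity -> stat.

stat


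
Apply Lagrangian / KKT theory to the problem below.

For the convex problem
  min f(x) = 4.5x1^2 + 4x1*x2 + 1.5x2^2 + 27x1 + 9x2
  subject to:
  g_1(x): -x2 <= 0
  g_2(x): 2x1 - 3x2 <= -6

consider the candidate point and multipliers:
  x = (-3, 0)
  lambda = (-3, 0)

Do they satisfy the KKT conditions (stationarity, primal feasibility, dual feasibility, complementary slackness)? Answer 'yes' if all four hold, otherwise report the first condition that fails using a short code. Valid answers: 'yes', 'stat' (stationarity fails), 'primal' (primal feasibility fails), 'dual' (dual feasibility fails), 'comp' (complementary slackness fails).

Gradient of f: grad f(x) = Q x + c = (0, -3)
Constraint values g_i(x) = a_i^T x - b_i:
  g_1((-3, 0)) = 0
  g_2((-3, 0)) = 0
Stationarity residual: grad f(x) + sum_i lambda_i a_i = (0, 0)
  -> stationarity OK
Primal feasibility (all g_i <= 0): OK
Dual feasibility (all lambda_i >= 0): FAILS
Complementary slackness (lambda_i * g_i(x) = 0 for all i): OK

Verdict: the first failing condition is dual_feasibility -> dual.

dual


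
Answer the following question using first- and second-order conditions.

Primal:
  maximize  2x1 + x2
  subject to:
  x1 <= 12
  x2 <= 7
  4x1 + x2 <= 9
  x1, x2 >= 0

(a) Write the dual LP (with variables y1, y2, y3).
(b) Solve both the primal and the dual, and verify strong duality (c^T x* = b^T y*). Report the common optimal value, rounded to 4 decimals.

The standard primal-dual pair for 'max c^T x s.t. A x <= b, x >= 0' is:
  Dual:  min b^T y  s.t.  A^T y >= c,  y >= 0.

So the dual LP is:
  minimize  12y1 + 7y2 + 9y3
  subject to:
    y1 + 4y3 >= 2
    y2 + y3 >= 1
    y1, y2, y3 >= 0

Solving the primal: x* = (0.5, 7).
  primal value c^T x* = 8.
Solving the dual: y* = (0, 0.5, 0.5).
  dual value b^T y* = 8.
Strong duality: c^T x* = b^T y*. Confirmed.

8


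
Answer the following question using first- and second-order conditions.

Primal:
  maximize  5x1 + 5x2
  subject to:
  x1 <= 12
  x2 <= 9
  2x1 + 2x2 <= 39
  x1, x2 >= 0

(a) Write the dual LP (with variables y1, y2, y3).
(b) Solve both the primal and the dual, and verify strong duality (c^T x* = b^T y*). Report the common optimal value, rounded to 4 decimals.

The standard primal-dual pair for 'max c^T x s.t. A x <= b, x >= 0' is:
  Dual:  min b^T y  s.t.  A^T y >= c,  y >= 0.

So the dual LP is:
  minimize  12y1 + 9y2 + 39y3
  subject to:
    y1 + 2y3 >= 5
    y2 + 2y3 >= 5
    y1, y2, y3 >= 0

Solving the primal: x* = (10.5, 9).
  primal value c^T x* = 97.5.
Solving the dual: y* = (0, 0, 2.5).
  dual value b^T y* = 97.5.
Strong duality: c^T x* = b^T y*. Confirmed.

97.5


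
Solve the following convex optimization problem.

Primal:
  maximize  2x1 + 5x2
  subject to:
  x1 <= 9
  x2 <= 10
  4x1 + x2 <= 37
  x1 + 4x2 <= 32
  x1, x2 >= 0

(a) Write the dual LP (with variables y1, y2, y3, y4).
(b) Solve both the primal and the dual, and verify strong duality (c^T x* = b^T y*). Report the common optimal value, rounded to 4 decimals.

The standard primal-dual pair for 'max c^T x s.t. A x <= b, x >= 0' is:
  Dual:  min b^T y  s.t.  A^T y >= c,  y >= 0.

So the dual LP is:
  minimize  9y1 + 10y2 + 37y3 + 32y4
  subject to:
    y1 + 4y3 + y4 >= 2
    y2 + y3 + 4y4 >= 5
    y1, y2, y3, y4 >= 0

Solving the primal: x* = (7.7333, 6.0667).
  primal value c^T x* = 45.8.
Solving the dual: y* = (0, 0, 0.2, 1.2).
  dual value b^T y* = 45.8.
Strong duality: c^T x* = b^T y*. Confirmed.

45.8


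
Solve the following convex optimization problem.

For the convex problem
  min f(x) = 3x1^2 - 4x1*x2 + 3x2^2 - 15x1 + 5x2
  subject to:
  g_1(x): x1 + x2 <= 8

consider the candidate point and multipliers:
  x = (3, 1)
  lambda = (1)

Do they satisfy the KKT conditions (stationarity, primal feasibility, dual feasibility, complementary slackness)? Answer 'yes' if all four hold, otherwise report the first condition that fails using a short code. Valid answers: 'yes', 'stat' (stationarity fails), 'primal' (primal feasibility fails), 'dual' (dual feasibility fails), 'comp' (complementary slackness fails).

Gradient of f: grad f(x) = Q x + c = (-1, -1)
Constraint values g_i(x) = a_i^T x - b_i:
  g_1((3, 1)) = -4
Stationarity residual: grad f(x) + sum_i lambda_i a_i = (0, 0)
  -> stationarity OK
Primal feasibility (all g_i <= 0): OK
Dual feasibility (all lambda_i >= 0): OK
Complementary slackness (lambda_i * g_i(x) = 0 for all i): FAILS

Verdict: the first failing condition is complementary_slackness -> comp.

comp


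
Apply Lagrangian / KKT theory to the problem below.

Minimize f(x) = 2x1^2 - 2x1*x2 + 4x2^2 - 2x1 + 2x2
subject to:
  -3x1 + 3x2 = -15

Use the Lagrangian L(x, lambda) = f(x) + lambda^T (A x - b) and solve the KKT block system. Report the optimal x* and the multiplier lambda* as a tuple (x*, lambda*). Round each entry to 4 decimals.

Form the Lagrangian:
  L(x, lambda) = (1/2) x^T Q x + c^T x + lambda^T (A x - b)
Stationarity (grad_x L = 0): Q x + c + A^T lambda = 0.
Primal feasibility: A x = b.

This gives the KKT block system:
  [ Q   A^T ] [ x     ]   [-c ]
  [ A    0  ] [ lambda ] = [ b ]

Solving the linear system:
  x*      = (3.75, -1.25)
  lambda* = (5.1667)
  f(x*)   = 33.75

x* = (3.75, -1.25), lambda* = (5.1667)


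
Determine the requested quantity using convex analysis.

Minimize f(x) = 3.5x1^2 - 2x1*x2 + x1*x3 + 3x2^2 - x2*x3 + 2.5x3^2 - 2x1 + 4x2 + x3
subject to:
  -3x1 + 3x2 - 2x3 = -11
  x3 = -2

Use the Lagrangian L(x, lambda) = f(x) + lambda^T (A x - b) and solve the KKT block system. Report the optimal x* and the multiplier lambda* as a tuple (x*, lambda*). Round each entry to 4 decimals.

Form the Lagrangian:
  L(x, lambda) = (1/2) x^T Q x + c^T x + lambda^T (A x - b)
Stationarity (grad_x L = 0): Q x + c + A^T lambda = 0.
Primal feasibility: A x = b.

This gives the KKT block system:
  [ Q   A^T ] [ x     ]   [-c ]
  [ A    0  ] [ lambda ] = [ b ]

Solving the linear system:
  x*      = (2, -3, -2)
  lambda* = (5.3333, 14.6667)
  f(x*)   = 35

x* = (2, -3, -2), lambda* = (5.3333, 14.6667)


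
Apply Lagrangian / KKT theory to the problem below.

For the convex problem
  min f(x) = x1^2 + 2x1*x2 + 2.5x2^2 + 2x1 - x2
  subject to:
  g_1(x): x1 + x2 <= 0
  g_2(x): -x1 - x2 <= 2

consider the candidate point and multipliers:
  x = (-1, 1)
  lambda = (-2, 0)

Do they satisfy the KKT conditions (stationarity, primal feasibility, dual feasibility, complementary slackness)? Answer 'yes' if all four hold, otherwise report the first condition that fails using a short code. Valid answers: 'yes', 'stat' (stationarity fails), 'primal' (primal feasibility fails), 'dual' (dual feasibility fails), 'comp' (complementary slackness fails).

Gradient of f: grad f(x) = Q x + c = (2, 2)
Constraint values g_i(x) = a_i^T x - b_i:
  g_1((-1, 1)) = 0
  g_2((-1, 1)) = -2
Stationarity residual: grad f(x) + sum_i lambda_i a_i = (0, 0)
  -> stationarity OK
Primal feasibility (all g_i <= 0): OK
Dual feasibility (all lambda_i >= 0): FAILS
Complementary slackness (lambda_i * g_i(x) = 0 for all i): OK

Verdict: the first failing condition is dual_feasibility -> dual.

dual


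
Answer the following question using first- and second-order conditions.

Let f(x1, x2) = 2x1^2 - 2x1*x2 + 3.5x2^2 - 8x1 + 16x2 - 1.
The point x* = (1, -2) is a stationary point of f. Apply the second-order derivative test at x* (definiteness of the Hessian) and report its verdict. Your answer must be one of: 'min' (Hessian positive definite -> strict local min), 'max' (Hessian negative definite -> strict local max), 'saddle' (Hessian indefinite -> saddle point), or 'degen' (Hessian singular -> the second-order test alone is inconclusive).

Compute the Hessian H = grad^2 f:
  H = [[4, -2], [-2, 7]]
Verify stationarity: grad f(x*) = H x* + g = (0, 0).
Eigenvalues of H: 3, 8.
Both eigenvalues > 0, so H is positive definite -> x* is a strict local min.

min


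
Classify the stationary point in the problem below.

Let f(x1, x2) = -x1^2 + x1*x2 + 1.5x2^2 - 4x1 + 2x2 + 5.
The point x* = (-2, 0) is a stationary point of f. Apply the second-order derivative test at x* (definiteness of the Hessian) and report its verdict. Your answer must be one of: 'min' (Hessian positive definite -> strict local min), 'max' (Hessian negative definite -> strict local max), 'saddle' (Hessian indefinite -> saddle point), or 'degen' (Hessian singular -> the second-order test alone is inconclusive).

Compute the Hessian H = grad^2 f:
  H = [[-2, 1], [1, 3]]
Verify stationarity: grad f(x*) = H x* + g = (0, 0).
Eigenvalues of H: -2.1926, 3.1926.
Eigenvalues have mixed signs, so H is indefinite -> x* is a saddle point.

saddle


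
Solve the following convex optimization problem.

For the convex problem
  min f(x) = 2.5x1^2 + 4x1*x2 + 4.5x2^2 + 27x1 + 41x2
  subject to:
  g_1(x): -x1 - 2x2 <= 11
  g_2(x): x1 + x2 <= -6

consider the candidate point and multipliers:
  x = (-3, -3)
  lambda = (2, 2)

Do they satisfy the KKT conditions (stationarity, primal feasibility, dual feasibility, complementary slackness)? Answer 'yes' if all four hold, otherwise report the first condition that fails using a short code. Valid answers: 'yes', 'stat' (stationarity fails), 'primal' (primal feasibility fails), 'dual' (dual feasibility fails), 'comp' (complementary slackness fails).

Gradient of f: grad f(x) = Q x + c = (0, 2)
Constraint values g_i(x) = a_i^T x - b_i:
  g_1((-3, -3)) = -2
  g_2((-3, -3)) = 0
Stationarity residual: grad f(x) + sum_i lambda_i a_i = (0, 0)
  -> stationarity OK
Primal feasibility (all g_i <= 0): OK
Dual feasibility (all lambda_i >= 0): OK
Complementary slackness (lambda_i * g_i(x) = 0 for all i): FAILS

Verdict: the first failing condition is complementary_slackness -> comp.

comp


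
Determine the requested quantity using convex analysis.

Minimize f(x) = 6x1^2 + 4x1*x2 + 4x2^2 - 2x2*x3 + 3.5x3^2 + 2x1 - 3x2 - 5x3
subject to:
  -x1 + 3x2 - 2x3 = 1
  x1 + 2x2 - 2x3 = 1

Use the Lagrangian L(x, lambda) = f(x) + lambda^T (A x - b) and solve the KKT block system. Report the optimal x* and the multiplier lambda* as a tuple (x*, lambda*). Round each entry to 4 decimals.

Form the Lagrangian:
  L(x, lambda) = (1/2) x^T Q x + c^T x + lambda^T (A x - b)
Stationarity (grad_x L = 0): Q x + c + A^T lambda = 0.
Primal feasibility: A x = b.

This gives the KKT block system:
  [ Q   A^T ] [ x     ]   [-c ]
  [ A    0  ] [ lambda ] = [ b ]

Solving the linear system:
  x*      = (0.2776, 0.5552, 0.194)
  lambda* = (2.5881, -4.9642)
  f(x*)   = 0.1478

x* = (0.2776, 0.5552, 0.194), lambda* = (2.5881, -4.9642)


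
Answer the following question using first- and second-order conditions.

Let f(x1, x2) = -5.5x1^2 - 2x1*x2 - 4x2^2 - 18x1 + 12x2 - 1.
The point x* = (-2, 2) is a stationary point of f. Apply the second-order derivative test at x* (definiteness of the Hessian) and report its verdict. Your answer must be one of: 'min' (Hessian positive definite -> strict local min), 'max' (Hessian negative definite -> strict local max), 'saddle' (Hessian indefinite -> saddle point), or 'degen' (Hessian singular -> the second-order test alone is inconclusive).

Compute the Hessian H = grad^2 f:
  H = [[-11, -2], [-2, -8]]
Verify stationarity: grad f(x*) = H x* + g = (0, 0).
Eigenvalues of H: -12, -7.
Both eigenvalues < 0, so H is negative definite -> x* is a strict local max.

max


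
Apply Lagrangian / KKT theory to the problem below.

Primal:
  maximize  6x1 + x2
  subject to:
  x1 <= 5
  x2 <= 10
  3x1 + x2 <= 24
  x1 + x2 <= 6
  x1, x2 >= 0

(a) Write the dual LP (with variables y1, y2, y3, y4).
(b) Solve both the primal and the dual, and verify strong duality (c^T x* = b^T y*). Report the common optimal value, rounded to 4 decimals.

The standard primal-dual pair for 'max c^T x s.t. A x <= b, x >= 0' is:
  Dual:  min b^T y  s.t.  A^T y >= c,  y >= 0.

So the dual LP is:
  minimize  5y1 + 10y2 + 24y3 + 6y4
  subject to:
    y1 + 3y3 + y4 >= 6
    y2 + y3 + y4 >= 1
    y1, y2, y3, y4 >= 0

Solving the primal: x* = (5, 1).
  primal value c^T x* = 31.
Solving the dual: y* = (5, 0, 0, 1).
  dual value b^T y* = 31.
Strong duality: c^T x* = b^T y*. Confirmed.

31


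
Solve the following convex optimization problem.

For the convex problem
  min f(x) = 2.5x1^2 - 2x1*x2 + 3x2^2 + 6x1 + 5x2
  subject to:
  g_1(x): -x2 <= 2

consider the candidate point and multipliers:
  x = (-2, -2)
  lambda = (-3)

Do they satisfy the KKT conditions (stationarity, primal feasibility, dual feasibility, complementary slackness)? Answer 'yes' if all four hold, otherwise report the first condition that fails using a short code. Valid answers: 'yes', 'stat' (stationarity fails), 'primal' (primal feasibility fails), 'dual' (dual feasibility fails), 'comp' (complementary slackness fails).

Gradient of f: grad f(x) = Q x + c = (0, -3)
Constraint values g_i(x) = a_i^T x - b_i:
  g_1((-2, -2)) = 0
Stationarity residual: grad f(x) + sum_i lambda_i a_i = (0, 0)
  -> stationarity OK
Primal feasibility (all g_i <= 0): OK
Dual feasibility (all lambda_i >= 0): FAILS
Complementary slackness (lambda_i * g_i(x) = 0 for all i): OK

Verdict: the first failing condition is dual_feasibility -> dual.

dual


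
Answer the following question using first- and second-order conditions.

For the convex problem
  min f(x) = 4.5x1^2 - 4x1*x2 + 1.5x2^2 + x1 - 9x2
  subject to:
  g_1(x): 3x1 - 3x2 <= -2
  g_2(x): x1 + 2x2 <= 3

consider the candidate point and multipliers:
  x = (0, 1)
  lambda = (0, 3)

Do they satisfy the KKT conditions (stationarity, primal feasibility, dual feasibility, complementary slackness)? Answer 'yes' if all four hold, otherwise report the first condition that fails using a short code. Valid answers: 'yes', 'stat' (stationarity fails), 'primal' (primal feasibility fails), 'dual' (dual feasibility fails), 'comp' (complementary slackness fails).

Gradient of f: grad f(x) = Q x + c = (-3, -6)
Constraint values g_i(x) = a_i^T x - b_i:
  g_1((0, 1)) = -1
  g_2((0, 1)) = -1
Stationarity residual: grad f(x) + sum_i lambda_i a_i = (0, 0)
  -> stationarity OK
Primal feasibility (all g_i <= 0): OK
Dual feasibility (all lambda_i >= 0): OK
Complementary slackness (lambda_i * g_i(x) = 0 for all i): FAILS

Verdict: the first failing condition is complementary_slackness -> comp.

comp


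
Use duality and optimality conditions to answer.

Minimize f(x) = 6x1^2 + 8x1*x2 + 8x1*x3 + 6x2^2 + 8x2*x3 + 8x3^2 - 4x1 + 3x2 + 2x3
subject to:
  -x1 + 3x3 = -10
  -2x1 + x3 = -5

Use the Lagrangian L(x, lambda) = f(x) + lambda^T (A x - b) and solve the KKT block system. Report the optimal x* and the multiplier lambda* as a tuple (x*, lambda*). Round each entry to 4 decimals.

Form the Lagrangian:
  L(x, lambda) = (1/2) x^T Q x + c^T x + lambda^T (A x - b)
Stationarity (grad_x L = 0): Q x + c + A^T lambda = 0.
Primal feasibility: A x = b.

This gives the KKT block system:
  [ Q   A^T ] [ x     ]   [-c ]
  [ A    0  ] [ lambda ] = [ b ]

Solving the linear system:
  x*      = (1, 1.0833, -3)
  lambda* = (13.2, -10.2667)
  f(x*)   = 36.9583

x* = (1, 1.0833, -3), lambda* = (13.2, -10.2667)


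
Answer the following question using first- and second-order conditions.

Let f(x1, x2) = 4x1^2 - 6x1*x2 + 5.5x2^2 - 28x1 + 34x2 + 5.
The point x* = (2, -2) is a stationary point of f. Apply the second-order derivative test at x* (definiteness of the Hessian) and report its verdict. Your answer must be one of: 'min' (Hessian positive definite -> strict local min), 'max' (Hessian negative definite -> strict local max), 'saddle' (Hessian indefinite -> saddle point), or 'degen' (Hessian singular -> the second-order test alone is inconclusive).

Compute the Hessian H = grad^2 f:
  H = [[8, -6], [-6, 11]]
Verify stationarity: grad f(x*) = H x* + g = (0, 0).
Eigenvalues of H: 3.3153, 15.6847.
Both eigenvalues > 0, so H is positive definite -> x* is a strict local min.

min


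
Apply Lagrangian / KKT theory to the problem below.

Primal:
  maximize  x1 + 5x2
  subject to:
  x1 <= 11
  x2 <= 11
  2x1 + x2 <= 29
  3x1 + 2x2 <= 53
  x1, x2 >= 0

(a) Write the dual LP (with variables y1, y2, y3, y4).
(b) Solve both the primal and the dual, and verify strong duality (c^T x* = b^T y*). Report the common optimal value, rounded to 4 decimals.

The standard primal-dual pair for 'max c^T x s.t. A x <= b, x >= 0' is:
  Dual:  min b^T y  s.t.  A^T y >= c,  y >= 0.

So the dual LP is:
  minimize  11y1 + 11y2 + 29y3 + 53y4
  subject to:
    y1 + 2y3 + 3y4 >= 1
    y2 + y3 + 2y4 >= 5
    y1, y2, y3, y4 >= 0

Solving the primal: x* = (9, 11).
  primal value c^T x* = 64.
Solving the dual: y* = (0, 4.5, 0.5, 0).
  dual value b^T y* = 64.
Strong duality: c^T x* = b^T y*. Confirmed.

64
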